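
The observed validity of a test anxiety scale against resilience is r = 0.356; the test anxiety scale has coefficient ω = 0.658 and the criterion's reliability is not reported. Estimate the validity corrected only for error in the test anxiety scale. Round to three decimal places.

Single correction: r_c = r_obs / √r_xx = 0.356 / √0.658 = 0.356 / 0.8112 ≈ 0.439.

0.439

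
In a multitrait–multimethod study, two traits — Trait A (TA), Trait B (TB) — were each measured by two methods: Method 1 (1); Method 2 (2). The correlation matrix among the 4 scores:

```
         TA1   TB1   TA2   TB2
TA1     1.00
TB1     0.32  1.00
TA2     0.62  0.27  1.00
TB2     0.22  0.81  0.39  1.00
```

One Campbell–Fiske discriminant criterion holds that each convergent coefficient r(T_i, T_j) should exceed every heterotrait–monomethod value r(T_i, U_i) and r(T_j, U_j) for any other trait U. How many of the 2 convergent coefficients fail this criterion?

Convergent coefficients and their comparison sets:
TA (methods 1·2): 0.62 vs {0.32, 0.39} → pass.
TB (methods 1·2): 0.81 vs {0.32, 0.39} → pass.
0 of 2 fail.

0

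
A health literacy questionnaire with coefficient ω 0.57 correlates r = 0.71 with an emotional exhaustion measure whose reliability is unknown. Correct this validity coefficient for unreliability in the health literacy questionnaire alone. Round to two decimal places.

Single correction: r_c = r_obs / √r_xx = 0.71 / √0.57 = 0.71 / 0.7550 ≈ 0.94.

0.94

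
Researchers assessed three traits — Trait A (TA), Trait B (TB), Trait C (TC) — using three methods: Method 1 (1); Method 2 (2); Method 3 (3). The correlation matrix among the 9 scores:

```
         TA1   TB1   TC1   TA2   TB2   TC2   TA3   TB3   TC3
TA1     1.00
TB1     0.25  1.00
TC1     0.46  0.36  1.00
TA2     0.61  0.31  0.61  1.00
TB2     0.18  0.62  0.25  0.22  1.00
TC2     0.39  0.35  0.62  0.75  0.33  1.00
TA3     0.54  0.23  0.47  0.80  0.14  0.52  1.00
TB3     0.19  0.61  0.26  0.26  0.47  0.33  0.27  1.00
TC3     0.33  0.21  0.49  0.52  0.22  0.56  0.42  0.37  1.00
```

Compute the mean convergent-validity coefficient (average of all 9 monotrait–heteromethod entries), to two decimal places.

Convergent values: 0.61, 0.54, 0.80, 0.62, 0.61, 0.47, 0.62, 0.49, 0.56; mean = 5.32/9 = 0.59.

0.59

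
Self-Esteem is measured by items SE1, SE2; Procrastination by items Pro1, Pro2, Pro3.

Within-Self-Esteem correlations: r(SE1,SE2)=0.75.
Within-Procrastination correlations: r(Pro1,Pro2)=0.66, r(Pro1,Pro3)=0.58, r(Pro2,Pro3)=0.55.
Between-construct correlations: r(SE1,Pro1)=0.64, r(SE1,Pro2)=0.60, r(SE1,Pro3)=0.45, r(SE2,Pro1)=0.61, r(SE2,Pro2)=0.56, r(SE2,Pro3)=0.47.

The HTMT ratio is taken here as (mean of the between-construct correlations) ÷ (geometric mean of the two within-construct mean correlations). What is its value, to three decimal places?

Mean between = 3.33/6 = 0.5550.
Mean within-SE = 0.75/1 = 0.7500; mean within-Pro = 1.79/3 = 0.5967.
Geometric mean = √(0.7500 × 0.5967) = 0.6690.
HTMT = 0.5550 / 0.6690 = 0.830.

0.830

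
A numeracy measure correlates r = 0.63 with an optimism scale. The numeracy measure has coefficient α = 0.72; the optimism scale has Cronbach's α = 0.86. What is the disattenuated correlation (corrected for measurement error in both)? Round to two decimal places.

r_true = r_obs / √(r_xx · r_yy) = 0.63 / √(0.72 × 0.86) = 0.63 / √0.6192 = 0.63 / 0.7869 ≈ 0.80.

0.80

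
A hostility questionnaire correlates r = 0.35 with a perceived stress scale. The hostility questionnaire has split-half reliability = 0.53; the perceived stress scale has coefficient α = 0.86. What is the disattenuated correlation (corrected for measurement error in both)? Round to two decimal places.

0.52

r_true = r_obs / √(r_xx · r_yy) = 0.35 / √(0.53 × 0.86) = 0.35 / √0.4558 = 0.35 / 0.6751 ≈ 0.52.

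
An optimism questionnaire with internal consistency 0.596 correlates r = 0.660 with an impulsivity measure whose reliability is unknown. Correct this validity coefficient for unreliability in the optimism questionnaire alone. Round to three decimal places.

0.855

Single correction: r_c = r_obs / √r_xx = 0.660 / √0.596 = 0.660 / 0.7720 ≈ 0.855.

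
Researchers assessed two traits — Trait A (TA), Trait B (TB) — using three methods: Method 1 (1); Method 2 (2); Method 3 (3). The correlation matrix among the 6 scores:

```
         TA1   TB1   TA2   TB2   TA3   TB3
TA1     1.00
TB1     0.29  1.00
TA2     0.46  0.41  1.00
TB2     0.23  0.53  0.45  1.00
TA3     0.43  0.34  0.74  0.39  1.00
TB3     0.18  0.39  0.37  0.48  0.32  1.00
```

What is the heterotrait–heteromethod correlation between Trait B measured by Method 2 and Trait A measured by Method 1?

Different traits and methods: r(TB2, TA1) = 0.23.

0.23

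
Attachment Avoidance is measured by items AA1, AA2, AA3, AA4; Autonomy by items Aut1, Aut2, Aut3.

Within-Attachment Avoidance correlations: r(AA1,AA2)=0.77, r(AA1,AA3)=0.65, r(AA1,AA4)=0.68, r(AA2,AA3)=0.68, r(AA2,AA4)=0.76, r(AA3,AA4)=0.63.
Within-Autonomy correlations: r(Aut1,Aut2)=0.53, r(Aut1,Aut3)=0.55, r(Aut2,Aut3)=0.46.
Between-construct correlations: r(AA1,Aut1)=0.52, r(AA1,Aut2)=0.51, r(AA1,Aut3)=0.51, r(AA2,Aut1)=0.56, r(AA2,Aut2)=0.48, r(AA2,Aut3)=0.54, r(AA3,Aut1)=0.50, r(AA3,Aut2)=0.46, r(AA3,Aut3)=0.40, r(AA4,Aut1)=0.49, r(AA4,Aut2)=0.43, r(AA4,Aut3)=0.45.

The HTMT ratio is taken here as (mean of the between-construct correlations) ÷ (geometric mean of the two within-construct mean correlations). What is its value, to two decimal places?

0.82

Mean between = 5.85/12 = 0.4875.
Mean within-AA = 4.17/6 = 0.6950; mean within-Aut = 1.54/3 = 0.5133.
Geometric mean = √(0.6950 × 0.5133) = 0.5973.
HTMT = 0.4875 / 0.5973 = 0.82.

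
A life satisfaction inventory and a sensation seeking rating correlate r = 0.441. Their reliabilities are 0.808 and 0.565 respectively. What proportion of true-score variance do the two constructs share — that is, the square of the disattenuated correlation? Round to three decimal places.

0.426

Disattenuated r = 0.441 / √(0.808 × 0.565) = 0.441 / 0.6757 = 0.6527.
Shared true-score variance = 0.6527² = 0.4260 ≈ 0.426.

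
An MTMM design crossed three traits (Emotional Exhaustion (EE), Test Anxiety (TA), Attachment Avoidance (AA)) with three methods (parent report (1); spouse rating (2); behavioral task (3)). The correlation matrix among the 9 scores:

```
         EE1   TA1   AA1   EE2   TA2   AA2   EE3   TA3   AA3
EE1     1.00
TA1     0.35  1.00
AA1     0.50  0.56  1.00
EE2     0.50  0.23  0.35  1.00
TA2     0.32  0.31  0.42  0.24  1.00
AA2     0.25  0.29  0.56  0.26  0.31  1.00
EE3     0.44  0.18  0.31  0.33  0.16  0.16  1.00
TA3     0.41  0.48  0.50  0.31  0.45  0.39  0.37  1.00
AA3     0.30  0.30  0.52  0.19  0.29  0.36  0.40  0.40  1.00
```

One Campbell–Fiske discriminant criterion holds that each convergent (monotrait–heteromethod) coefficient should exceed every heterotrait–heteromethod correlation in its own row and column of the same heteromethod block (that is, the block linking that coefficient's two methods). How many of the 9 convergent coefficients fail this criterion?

3

Checking each validity diagonal entry against its comparison values:
EE (methods 1·2): 0.50 vs {0.32, 0.23, 0.25, 0.35} → pass.
EE (methods 1·3): 0.44 vs {0.41, 0.18, 0.30, 0.31} → pass.
EE (methods 2·3): 0.33 vs {0.31, 0.16, 0.19, 0.16} → pass.
TA (methods 1·2): 0.31 vs {0.23, 0.32, 0.29, 0.42} → fail.
TA (methods 1·3): 0.48 vs {0.18, 0.41, 0.30, 0.50} → fail.
TA (methods 2·3): 0.45 vs {0.16, 0.31, 0.29, 0.39} → pass.
AA (methods 1·2): 0.56 vs {0.35, 0.25, 0.42, 0.29} → pass.
AA (methods 1·3): 0.52 vs {0.31, 0.30, 0.50, 0.30} → pass.
AA (methods 2·3): 0.36 vs {0.16, 0.19, 0.39, 0.29} → fail.
3 of 9 fail.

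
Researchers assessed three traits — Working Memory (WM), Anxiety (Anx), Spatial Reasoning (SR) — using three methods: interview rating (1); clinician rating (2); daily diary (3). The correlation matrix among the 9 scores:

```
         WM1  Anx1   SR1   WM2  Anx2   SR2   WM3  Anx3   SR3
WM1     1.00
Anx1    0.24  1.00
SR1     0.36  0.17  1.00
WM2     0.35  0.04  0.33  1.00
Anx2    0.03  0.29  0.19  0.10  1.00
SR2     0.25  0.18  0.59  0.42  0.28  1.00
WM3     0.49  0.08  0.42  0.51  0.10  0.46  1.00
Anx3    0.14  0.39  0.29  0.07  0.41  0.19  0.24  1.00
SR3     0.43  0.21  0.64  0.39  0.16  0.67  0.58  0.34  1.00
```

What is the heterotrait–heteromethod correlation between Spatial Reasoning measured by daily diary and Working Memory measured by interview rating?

0.43

Different traits and methods: r(SR3, WM1) = 0.43.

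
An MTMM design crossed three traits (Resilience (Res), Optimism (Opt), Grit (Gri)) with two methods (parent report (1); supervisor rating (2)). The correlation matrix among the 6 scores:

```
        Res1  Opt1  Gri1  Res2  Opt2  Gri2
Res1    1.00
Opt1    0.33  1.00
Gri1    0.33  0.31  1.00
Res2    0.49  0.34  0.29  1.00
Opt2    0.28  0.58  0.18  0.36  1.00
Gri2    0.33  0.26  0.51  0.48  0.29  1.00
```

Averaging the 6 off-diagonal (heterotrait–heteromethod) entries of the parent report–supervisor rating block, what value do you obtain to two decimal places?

0.28

HTHM values (method 1 × method 2): 0.28, 0.33, 0.34, 0.26, 0.29, 0.18; mean = 1.68/6 = 0.28.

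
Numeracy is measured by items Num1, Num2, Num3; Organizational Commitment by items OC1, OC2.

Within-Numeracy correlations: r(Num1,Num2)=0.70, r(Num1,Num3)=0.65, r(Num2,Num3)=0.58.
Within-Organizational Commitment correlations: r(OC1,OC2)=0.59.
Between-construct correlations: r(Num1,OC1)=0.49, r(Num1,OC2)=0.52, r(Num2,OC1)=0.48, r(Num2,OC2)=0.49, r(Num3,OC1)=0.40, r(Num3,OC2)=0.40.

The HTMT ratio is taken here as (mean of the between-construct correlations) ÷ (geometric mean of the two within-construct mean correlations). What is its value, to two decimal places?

Between-construct mean = 2.78/6 = 0.4633.
Mean within-Num = 1.93/3 = 0.6433; mean within-OC = 0.59/1 = 0.5900.
Geometric mean = √(0.6433 × 0.5900) = 0.6161.
HTMT = 0.4633 / 0.6161 = 0.75.

0.75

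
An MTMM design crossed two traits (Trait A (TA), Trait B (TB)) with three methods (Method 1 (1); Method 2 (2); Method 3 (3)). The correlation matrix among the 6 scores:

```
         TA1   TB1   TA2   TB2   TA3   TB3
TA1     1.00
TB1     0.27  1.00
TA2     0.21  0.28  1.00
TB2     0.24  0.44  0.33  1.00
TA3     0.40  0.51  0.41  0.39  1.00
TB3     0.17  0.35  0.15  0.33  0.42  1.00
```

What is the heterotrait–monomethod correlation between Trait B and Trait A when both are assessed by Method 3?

0.42

Different traits, same method: r(TB3, TA3) = 0.42.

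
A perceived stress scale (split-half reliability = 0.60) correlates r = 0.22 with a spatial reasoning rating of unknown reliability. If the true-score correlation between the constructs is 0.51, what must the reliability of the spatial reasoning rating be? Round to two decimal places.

r_true = r_obs / √(r_xx · r_yy) ⇒ 0.51 = 0.22 / √(0.60 · r_yy).
√(0.60 · r_yy) = 0.22 / 0.51 = 0.4314; 0.60 · r_yy = 0.1861; r_yy = 0.1861 / 0.60 ≈ 0.31.

0.31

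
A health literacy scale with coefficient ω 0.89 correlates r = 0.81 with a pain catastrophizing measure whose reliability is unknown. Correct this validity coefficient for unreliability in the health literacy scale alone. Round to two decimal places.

Single correction: r_c = r_obs / √r_xx = 0.81 / √0.89 = 0.81 / 0.9434 ≈ 0.86.

0.86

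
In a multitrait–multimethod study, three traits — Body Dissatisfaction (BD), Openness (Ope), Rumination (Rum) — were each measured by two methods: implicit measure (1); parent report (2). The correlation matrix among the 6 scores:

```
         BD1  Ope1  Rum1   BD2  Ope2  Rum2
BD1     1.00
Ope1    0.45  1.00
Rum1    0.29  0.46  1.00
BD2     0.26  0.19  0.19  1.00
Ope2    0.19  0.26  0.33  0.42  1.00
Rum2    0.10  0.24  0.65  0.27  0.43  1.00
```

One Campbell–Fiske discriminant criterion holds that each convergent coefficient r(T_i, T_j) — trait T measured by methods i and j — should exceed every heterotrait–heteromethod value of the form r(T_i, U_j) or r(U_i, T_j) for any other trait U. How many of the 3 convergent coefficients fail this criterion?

1

Each convergent coefficient versus the relevant comparison correlations:
BD (methods 1·2): 0.26 vs {0.19, 0.19, 0.10, 0.19} → pass.
Ope (methods 1·2): 0.26 vs {0.19, 0.19, 0.24, 0.33} → fail.
Rum (methods 1·2): 0.65 vs {0.19, 0.10, 0.33, 0.24} → pass.
1 of 3 fail.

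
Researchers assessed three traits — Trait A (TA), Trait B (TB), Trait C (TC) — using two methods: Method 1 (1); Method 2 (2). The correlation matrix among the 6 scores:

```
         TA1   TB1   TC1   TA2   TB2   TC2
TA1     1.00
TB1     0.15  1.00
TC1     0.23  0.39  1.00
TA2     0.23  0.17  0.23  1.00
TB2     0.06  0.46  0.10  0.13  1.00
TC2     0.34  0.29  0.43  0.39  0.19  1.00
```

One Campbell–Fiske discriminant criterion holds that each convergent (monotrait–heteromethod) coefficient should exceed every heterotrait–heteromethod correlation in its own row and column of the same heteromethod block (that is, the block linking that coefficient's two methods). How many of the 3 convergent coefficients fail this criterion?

Each convergent coefficient versus the relevant comparison correlations:
TA (methods 1·2): 0.23 vs {0.06, 0.17, 0.34, 0.23} → fail.
TB (methods 1·2): 0.46 vs {0.17, 0.06, 0.29, 0.10} → pass.
TC (methods 1·2): 0.43 vs {0.23, 0.34, 0.10, 0.29} → pass.
1 of 3 fail.

1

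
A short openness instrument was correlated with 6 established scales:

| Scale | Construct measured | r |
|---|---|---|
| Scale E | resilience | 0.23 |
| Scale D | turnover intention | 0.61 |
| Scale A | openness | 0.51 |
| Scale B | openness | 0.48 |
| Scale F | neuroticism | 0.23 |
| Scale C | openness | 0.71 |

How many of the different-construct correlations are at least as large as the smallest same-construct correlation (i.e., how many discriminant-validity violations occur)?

1

Convergent (same construct = openness): Scale A, Scale B, Scale C.
Smallest convergent = 0.48. Discriminant values: 0.23, 0.61, 0.23; count ≥ 0.48 → 1.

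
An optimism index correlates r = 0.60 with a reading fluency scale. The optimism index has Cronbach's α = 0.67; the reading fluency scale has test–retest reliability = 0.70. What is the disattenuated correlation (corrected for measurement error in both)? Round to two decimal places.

r_true = r_obs / √(r_xx · r_yy) = 0.60 / √(0.67 × 0.70) = 0.60 / √0.4690 = 0.60 / 0.6848 ≈ 0.88.

0.88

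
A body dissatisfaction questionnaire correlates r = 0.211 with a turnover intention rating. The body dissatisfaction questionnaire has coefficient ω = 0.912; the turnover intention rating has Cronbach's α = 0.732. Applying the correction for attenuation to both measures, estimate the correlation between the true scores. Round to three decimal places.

0.258

r_true = r_obs / √(r_xx · r_yy) = 0.211 / √(0.912 × 0.732) = 0.211 / √0.667584 = 0.211 / 0.8171 ≈ 0.258.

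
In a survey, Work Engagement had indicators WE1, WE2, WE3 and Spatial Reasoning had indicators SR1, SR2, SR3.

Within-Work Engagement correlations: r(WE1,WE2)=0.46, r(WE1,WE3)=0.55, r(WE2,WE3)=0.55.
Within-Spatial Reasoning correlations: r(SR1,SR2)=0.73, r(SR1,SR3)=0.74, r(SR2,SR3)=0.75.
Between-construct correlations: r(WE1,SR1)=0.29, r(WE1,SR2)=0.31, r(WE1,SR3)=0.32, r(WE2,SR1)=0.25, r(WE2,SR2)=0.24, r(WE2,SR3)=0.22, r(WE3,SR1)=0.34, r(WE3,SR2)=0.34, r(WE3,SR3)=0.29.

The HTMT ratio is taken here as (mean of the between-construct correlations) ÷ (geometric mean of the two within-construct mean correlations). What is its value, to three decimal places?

Mean heterotrait r = 2.60/9 = 0.2889.
Mean within-WE = 1.56/3 = 0.5200; mean within-SR = 2.22/3 = 0.7400.
Geometric mean = √(0.5200 × 0.7400) = 0.6203.
HTMT = 0.2889 / 0.6203 = 0.466.

0.466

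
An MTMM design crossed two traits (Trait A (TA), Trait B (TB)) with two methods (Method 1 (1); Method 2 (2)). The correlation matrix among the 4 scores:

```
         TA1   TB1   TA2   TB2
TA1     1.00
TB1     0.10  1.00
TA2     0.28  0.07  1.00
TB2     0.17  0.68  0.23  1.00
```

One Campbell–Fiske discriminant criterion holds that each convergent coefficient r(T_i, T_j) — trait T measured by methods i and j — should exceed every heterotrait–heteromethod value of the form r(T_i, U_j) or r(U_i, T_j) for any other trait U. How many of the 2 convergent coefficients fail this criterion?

Checking each validity diagonal entry against its comparison values:
TA (methods 1·2): 0.28 vs {0.17, 0.07} → pass.
TB (methods 1·2): 0.68 vs {0.07, 0.17} → pass.
0 of 2 fail.

0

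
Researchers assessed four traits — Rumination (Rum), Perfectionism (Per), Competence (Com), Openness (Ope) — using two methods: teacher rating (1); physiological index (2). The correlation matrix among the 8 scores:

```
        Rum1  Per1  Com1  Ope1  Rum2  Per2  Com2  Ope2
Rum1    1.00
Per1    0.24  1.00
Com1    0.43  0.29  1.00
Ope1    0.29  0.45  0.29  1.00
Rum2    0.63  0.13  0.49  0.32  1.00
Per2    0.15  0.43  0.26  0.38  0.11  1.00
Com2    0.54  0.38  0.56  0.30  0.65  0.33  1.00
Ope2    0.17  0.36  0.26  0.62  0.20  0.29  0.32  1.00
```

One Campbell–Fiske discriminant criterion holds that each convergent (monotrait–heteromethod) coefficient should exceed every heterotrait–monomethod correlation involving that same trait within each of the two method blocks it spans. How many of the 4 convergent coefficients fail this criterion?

3

Each convergent coefficient versus the relevant comparison correlations:
Rum (methods 1·2): 0.63 vs {0.24, 0.11, 0.43, 0.65, 0.29, 0.20} → fail.
Per (methods 1·2): 0.43 vs {0.24, 0.11, 0.29, 0.33, 0.45, 0.29} → fail.
Com (methods 1·2): 0.56 vs {0.43, 0.65, 0.29, 0.33, 0.29, 0.32} → fail.
Ope (methods 1·2): 0.62 vs {0.29, 0.20, 0.45, 0.29, 0.29, 0.32} → pass.
3 of 4 fail.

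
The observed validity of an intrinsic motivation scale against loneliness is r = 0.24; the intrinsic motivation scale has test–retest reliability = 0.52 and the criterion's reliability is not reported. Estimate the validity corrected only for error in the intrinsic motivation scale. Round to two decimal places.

0.33

Single correction: r_c = r_obs / √r_xx = 0.24 / √0.52 = 0.24 / 0.7211 ≈ 0.33.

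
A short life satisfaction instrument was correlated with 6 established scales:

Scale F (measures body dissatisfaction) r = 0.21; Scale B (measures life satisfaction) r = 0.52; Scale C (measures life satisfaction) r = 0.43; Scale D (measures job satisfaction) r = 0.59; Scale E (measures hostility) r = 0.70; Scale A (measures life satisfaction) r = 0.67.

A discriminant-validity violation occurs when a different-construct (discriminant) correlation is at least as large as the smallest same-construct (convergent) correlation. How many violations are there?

Convergent (same construct = life satisfaction): Scale B, Scale C, Scale A.
Smallest convergent = 0.43. Discriminant values: 0.21, 0.59, 0.70; count ≥ 0.43 → 2.

2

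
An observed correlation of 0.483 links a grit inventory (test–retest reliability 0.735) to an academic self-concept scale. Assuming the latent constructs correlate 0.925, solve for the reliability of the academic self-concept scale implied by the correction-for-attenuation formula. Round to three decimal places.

r_true = r_obs / √(r_xx · r_yy) ⇒ 0.925 = 0.483 / √(0.735 · r_yy).
√(0.735 · r_yy) = 0.483 / 0.925 = 0.5222; 0.735 · r_yy = 0.2727; r_yy = 0.2727 / 0.735 ≈ 0.371.

0.371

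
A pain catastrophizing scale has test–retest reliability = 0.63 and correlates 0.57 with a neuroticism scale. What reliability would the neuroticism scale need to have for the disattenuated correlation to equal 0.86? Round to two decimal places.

r_true = r_obs / √(r_xx · r_yy) ⇒ 0.86 = 0.57 / √(0.63 · r_yy).
√(0.63 · r_yy) = 0.57 / 0.86 = 0.6628; 0.63 · r_yy = 0.4393; r_yy = 0.4393 / 0.63 ≈ 0.70.

0.70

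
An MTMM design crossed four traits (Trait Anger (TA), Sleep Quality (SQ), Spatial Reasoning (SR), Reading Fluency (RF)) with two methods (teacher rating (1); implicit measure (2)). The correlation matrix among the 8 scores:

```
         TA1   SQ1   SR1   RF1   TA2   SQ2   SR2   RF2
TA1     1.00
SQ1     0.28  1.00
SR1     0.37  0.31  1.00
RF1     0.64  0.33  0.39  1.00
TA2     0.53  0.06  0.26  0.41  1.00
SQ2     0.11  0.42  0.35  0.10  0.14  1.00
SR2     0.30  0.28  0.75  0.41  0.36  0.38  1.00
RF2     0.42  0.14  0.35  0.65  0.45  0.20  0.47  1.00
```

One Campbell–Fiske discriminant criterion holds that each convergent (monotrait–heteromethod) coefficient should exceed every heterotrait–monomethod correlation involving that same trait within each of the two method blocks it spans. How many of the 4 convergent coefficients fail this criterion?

1

Checking each validity diagonal entry against its comparison values:
TA (methods 1·2): 0.53 vs {0.28, 0.14, 0.37, 0.36, 0.64, 0.45} → fail.
SQ (methods 1·2): 0.42 vs {0.28, 0.14, 0.31, 0.38, 0.33, 0.20} → pass.
SR (methods 1·2): 0.75 vs {0.37, 0.36, 0.31, 0.38, 0.39, 0.47} → pass.
RF (methods 1·2): 0.65 vs {0.64, 0.45, 0.33, 0.20, 0.39, 0.47} → pass.
1 of 4 fail.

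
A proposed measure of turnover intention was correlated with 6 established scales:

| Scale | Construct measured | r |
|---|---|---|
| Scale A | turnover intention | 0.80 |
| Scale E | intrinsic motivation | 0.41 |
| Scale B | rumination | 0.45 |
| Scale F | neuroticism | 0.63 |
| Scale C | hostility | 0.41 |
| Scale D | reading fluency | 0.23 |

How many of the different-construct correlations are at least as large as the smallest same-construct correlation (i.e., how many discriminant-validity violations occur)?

Convergent (same construct = turnover intention): Scale A.
Smallest convergent = 0.80. Discriminant values: 0.41, 0.45, 0.63, 0.41, 0.23; count ≥ 0.80 → 0.

0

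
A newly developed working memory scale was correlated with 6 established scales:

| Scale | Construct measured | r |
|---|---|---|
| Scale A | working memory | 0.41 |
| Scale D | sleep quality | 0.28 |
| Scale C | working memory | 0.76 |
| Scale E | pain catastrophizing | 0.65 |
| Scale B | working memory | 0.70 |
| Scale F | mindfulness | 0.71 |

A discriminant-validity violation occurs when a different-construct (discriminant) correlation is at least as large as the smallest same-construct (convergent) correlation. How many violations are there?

Convergent (same construct = working memory): Scale A, Scale C, Scale B.
Smallest convergent = 0.41. Discriminant values: 0.28, 0.65, 0.71; count ≥ 0.41 → 2.

2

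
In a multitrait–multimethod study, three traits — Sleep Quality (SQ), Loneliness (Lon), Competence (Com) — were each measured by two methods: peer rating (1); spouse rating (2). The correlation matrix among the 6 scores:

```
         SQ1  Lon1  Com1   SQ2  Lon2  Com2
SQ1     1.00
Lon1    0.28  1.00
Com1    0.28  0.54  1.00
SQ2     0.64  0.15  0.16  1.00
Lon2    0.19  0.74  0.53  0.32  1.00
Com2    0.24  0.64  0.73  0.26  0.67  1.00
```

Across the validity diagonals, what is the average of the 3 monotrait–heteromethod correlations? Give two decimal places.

0.70

Convergent values: 0.64, 0.74, 0.73; mean = 2.11/3 = 0.70.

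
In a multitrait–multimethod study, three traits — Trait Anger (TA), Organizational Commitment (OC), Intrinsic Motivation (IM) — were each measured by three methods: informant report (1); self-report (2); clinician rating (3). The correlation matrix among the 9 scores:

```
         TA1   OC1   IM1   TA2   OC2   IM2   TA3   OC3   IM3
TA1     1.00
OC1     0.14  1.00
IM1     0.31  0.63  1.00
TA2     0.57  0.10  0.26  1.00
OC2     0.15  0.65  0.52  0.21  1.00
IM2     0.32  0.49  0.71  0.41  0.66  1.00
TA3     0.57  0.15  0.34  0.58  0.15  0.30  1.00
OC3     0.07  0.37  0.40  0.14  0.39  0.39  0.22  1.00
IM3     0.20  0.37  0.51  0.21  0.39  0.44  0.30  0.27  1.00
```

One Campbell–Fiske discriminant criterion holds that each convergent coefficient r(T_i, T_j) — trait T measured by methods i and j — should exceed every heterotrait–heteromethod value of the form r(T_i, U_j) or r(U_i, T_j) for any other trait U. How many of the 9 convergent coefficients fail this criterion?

2

Convergent coefficients and their comparison sets:
TA (methods 1·2): 0.57 vs {0.15, 0.10, 0.32, 0.26} → pass.
TA (methods 1·3): 0.57 vs {0.07, 0.15, 0.20, 0.34} → pass.
TA (methods 2·3): 0.58 vs {0.14, 0.15, 0.21, 0.30} → pass.
OC (methods 1·2): 0.65 vs {0.10, 0.15, 0.49, 0.52} → pass.
OC (methods 1·3): 0.37 vs {0.15, 0.07, 0.37, 0.40} → fail.
OC (methods 2·3): 0.39 vs {0.15, 0.14, 0.39, 0.39} → fail.
IM (methods 1·2): 0.71 vs {0.26, 0.32, 0.52, 0.49} → pass.
IM (methods 1·3): 0.51 vs {0.34, 0.20, 0.40, 0.37} → pass.
IM (methods 2·3): 0.44 vs {0.30, 0.21, 0.39, 0.39} → pass.
2 of 9 fail.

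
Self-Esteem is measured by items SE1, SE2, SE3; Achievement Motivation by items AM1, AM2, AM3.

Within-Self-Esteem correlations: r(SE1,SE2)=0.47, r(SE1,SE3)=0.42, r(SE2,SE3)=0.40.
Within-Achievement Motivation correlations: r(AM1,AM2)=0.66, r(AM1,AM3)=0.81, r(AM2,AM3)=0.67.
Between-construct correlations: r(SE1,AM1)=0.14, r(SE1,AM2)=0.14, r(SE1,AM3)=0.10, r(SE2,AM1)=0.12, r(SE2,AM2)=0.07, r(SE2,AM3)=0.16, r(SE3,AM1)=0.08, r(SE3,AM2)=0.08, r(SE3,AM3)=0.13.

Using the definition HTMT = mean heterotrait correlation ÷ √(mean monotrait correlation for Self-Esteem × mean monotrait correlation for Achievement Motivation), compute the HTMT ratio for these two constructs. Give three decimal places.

Between-construct mean = 1.02/9 = 0.1133.
Mean within-SE = 1.29/3 = 0.4300; mean within-AM = 2.14/3 = 0.7133.
Geometric mean = √(0.4300 × 0.7133) = 0.5538.
HTMT = 0.1133 / 0.5538 = 0.205.

0.205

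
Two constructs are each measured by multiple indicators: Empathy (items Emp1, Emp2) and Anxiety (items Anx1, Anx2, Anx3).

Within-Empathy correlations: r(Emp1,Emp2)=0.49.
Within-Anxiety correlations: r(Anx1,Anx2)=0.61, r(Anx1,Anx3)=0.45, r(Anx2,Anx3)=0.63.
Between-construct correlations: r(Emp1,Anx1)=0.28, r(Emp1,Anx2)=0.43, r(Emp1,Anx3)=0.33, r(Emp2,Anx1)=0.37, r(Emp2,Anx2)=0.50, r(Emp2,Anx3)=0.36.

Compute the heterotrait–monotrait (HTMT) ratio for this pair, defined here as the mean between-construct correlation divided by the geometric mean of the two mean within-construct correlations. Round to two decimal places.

Mean between = 2.27/6 = 0.3783.
Mean within-Emp = 0.49/1 = 0.4900; mean within-Anx = 1.69/3 = 0.5633.
Geometric mean = √(0.4900 × 0.5633) = 0.5254.
HTMT = 0.3783 / 0.5254 = 0.72.

0.72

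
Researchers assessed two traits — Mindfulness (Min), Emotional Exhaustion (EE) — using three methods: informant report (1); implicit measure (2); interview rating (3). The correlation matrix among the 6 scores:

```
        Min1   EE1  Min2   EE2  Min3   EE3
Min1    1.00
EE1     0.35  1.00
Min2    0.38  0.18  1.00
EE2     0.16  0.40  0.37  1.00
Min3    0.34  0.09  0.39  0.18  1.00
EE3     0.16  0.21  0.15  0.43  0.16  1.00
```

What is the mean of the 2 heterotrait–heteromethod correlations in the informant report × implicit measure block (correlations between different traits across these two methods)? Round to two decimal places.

0.17

HTHM values (method 1 × method 2): 0.16, 0.18; mean = 0.34/2 = 0.17.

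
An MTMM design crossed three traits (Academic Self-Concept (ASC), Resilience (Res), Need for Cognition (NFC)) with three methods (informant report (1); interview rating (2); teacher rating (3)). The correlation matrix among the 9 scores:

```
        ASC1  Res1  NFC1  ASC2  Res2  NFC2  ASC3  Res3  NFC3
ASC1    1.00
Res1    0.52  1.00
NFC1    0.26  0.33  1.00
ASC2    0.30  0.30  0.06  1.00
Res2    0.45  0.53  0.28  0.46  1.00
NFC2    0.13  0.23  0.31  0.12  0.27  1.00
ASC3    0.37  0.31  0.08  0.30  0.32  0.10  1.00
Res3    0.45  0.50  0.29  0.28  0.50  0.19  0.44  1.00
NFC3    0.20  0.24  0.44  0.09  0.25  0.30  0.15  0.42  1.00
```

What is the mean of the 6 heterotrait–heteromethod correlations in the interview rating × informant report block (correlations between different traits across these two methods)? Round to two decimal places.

HTHM values (method 2 × method 1): 0.30, 0.06, 0.45, 0.28, 0.13, 0.23; mean = 1.45/6 = 0.24.

0.24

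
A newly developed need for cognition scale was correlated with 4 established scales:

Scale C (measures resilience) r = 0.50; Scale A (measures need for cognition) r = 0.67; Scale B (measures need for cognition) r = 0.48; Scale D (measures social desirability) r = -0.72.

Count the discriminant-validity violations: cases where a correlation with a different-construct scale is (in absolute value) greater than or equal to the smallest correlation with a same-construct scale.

2

Convergent (same construct = need for cognition): Scale A, Scale B.
Smallest convergent = 0.48. Discriminant |r|: 0.50, 0.72; count ≥ 0.48 → 2.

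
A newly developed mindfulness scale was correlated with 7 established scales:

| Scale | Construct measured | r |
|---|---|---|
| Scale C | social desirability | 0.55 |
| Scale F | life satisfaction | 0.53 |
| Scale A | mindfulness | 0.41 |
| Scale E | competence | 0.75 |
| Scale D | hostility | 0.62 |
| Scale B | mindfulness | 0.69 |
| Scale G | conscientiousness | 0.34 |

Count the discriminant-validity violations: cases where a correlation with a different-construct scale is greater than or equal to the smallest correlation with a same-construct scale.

4

Convergent (same construct = mindfulness): Scale A, Scale B.
Smallest convergent = 0.41. Discriminant values: 0.55, 0.53, 0.75, 0.62, 0.34; count ≥ 0.41 → 4.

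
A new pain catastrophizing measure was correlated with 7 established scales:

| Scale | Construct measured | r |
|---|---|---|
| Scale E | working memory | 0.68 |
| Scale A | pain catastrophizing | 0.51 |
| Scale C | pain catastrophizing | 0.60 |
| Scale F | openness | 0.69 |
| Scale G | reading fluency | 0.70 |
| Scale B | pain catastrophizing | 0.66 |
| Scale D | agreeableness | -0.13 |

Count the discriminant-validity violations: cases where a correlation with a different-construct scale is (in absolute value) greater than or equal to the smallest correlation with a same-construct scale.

Convergent (same construct = pain catastrophizing): Scale A, Scale C, Scale B.
Smallest convergent = 0.51. Discriminant |r|: 0.68, 0.69, 0.70, 0.13; count ≥ 0.51 → 3.

3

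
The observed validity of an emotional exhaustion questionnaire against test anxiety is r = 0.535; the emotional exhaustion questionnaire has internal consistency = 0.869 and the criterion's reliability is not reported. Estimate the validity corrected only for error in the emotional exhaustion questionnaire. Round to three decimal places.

0.574

Single correction: r_c = r_obs / √r_xx = 0.535 / √0.869 = 0.535 / 0.9322 ≈ 0.574.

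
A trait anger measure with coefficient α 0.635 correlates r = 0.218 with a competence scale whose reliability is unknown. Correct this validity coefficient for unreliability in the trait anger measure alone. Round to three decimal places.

0.274

Single correction: r_c = r_obs / √r_xx = 0.218 / √0.635 = 0.218 / 0.7969 ≈ 0.274.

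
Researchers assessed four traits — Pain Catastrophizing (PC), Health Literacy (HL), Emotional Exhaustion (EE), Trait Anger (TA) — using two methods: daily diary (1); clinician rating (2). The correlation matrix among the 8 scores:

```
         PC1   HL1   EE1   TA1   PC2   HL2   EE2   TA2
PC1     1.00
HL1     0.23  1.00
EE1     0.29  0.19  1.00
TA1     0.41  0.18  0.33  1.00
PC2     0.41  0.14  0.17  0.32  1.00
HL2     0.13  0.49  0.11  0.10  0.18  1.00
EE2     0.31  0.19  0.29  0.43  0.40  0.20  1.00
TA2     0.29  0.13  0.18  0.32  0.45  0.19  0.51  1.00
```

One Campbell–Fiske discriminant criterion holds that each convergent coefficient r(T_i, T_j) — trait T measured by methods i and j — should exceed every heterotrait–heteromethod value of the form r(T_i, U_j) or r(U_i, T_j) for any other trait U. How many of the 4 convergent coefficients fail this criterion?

2

Checking each validity diagonal entry against its comparison values:
PC (methods 1·2): 0.41 vs {0.13, 0.14, 0.31, 0.17, 0.29, 0.32} → pass.
HL (methods 1·2): 0.49 vs {0.14, 0.13, 0.19, 0.11, 0.13, 0.10} → pass.
EE (methods 1·2): 0.29 vs {0.17, 0.31, 0.11, 0.19, 0.18, 0.43} → fail.
TA (methods 1·2): 0.32 vs {0.32, 0.29, 0.10, 0.13, 0.43, 0.18} → fail.
2 of 4 fail.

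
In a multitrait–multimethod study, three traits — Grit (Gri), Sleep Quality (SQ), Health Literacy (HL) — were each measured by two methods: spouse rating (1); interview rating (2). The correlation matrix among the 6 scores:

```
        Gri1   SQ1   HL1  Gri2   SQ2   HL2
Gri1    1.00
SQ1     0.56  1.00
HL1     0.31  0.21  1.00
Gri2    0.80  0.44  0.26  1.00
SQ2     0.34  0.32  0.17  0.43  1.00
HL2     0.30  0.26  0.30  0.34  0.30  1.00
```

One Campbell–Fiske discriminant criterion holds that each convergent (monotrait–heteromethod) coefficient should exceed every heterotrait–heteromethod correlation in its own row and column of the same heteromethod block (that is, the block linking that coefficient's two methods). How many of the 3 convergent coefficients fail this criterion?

2

Each convergent coefficient versus the relevant comparison correlations:
Gri (methods 1·2): 0.80 vs {0.34, 0.44, 0.30, 0.26} → pass.
SQ (methods 1·2): 0.32 vs {0.44, 0.34, 0.26, 0.17} → fail.
HL (methods 1·2): 0.30 vs {0.26, 0.30, 0.17, 0.26} → fail.
2 of 3 fail.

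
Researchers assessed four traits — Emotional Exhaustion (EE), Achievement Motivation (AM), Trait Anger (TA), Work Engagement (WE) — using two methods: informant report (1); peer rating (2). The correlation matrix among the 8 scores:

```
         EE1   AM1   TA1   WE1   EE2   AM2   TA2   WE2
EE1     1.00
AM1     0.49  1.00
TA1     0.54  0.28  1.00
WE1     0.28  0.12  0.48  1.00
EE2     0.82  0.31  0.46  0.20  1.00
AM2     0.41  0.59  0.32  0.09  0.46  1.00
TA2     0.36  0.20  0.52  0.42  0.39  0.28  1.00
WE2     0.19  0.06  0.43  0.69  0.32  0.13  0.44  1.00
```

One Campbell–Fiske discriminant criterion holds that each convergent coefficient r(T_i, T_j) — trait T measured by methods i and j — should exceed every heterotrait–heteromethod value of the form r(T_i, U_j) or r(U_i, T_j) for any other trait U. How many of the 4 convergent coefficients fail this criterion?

0

Checking each validity diagonal entry against its comparison values:
EE (methods 1·2): 0.82 vs {0.41, 0.31, 0.36, 0.46, 0.19, 0.20} → pass.
AM (methods 1·2): 0.59 vs {0.31, 0.41, 0.20, 0.32, 0.06, 0.09} → pass.
TA (methods 1·2): 0.52 vs {0.46, 0.36, 0.32, 0.20, 0.43, 0.42} → pass.
WE (methods 1·2): 0.69 vs {0.20, 0.19, 0.09, 0.06, 0.42, 0.43} → pass.
0 of 4 fail.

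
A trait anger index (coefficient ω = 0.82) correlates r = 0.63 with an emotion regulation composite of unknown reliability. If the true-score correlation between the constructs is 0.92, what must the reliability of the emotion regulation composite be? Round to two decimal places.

r_true = r_obs / √(r_xx · r_yy) ⇒ 0.92 = 0.63 / √(0.82 · r_yy).
√(0.82 · r_yy) = 0.63 / 0.92 = 0.6848; 0.82 · r_yy = 0.4690; r_yy = 0.4690 / 0.82 ≈ 0.57.

0.57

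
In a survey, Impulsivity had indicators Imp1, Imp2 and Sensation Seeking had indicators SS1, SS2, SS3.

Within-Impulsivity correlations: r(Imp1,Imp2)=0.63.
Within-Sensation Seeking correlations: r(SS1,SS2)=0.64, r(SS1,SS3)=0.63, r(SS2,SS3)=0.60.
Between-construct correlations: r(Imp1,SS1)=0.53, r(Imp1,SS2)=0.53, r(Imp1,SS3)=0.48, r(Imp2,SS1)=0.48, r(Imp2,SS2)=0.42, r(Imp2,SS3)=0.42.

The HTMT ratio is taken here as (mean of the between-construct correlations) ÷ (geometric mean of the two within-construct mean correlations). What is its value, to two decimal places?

0.76

Mean heterotrait r = 2.86/6 = 0.4767.
Mean within-Imp = 0.63/1 = 0.6300; mean within-SS = 1.87/3 = 0.6233.
Geometric mean = √(0.6300 × 0.6233) = 0.6266.
HTMT = 0.4767 / 0.6266 = 0.76.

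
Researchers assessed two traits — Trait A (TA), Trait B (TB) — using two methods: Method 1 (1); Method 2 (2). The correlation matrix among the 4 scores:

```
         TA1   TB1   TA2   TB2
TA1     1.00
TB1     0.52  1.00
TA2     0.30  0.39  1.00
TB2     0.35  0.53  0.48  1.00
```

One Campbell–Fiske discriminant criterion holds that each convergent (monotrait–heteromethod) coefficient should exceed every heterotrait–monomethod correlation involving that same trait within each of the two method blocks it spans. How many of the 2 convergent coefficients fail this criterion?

Checking each validity diagonal entry against its comparison values:
TA (methods 1·2): 0.30 vs {0.52, 0.48} → fail.
TB (methods 1·2): 0.53 vs {0.52, 0.48} → pass.
1 of 2 fail.

1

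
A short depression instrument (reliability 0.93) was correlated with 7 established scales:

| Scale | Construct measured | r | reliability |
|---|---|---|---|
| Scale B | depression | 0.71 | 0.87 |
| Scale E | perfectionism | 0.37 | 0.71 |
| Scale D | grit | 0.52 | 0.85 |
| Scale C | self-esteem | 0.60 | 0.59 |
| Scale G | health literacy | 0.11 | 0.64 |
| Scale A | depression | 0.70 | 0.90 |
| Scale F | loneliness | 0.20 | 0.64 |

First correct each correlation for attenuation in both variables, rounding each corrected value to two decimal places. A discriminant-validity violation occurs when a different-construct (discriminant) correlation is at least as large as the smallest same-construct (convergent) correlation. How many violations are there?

Disattenuated r (r / √(r_scale · r_new)):
  Scale B (conv): 0.71 / √(0.87·0.93) = 0.79
  Scale E (disc): 0.37 / √(0.71·0.93) = 0.46
  Scale D (disc): 0.52 / √(0.85·0.93) = 0.58
  Scale C (disc): 0.60 / √(0.59·0.93) = 0.81
  Scale G (disc): 0.11 / √(0.64·0.93) = 0.14
  Scale A (conv): 0.70 / √(0.90·0.93) = 0.77
  Scale F (disc): 0.20 / √(0.64·0.93) = 0.26
Smallest convergent = 0.77. Discriminant values: 0.46, 0.58, 0.81, 0.14, 0.26; count ≥ 0.77 → 1.

1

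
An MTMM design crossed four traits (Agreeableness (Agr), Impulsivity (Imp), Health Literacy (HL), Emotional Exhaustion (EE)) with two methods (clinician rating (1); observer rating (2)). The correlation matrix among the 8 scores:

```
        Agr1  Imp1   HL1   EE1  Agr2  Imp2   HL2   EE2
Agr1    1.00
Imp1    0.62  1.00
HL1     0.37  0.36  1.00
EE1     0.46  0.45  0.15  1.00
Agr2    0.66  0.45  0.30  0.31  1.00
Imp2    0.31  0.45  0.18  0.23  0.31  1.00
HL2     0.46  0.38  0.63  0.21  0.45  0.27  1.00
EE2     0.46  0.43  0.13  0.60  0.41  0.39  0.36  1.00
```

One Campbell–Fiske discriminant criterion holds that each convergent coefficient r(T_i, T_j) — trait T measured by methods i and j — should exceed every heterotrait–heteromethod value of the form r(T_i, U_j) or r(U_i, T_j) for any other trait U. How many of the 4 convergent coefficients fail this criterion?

1

Checking each validity diagonal entry against its comparison values:
Agr (methods 1·2): 0.66 vs {0.31, 0.45, 0.46, 0.30, 0.46, 0.31} → pass.
Imp (methods 1·2): 0.45 vs {0.45, 0.31, 0.38, 0.18, 0.43, 0.23} → fail.
HL (methods 1·2): 0.63 vs {0.30, 0.46, 0.18, 0.38, 0.13, 0.21} → pass.
EE (methods 1·2): 0.60 vs {0.31, 0.46, 0.23, 0.43, 0.21, 0.13} → pass.
1 of 4 fail.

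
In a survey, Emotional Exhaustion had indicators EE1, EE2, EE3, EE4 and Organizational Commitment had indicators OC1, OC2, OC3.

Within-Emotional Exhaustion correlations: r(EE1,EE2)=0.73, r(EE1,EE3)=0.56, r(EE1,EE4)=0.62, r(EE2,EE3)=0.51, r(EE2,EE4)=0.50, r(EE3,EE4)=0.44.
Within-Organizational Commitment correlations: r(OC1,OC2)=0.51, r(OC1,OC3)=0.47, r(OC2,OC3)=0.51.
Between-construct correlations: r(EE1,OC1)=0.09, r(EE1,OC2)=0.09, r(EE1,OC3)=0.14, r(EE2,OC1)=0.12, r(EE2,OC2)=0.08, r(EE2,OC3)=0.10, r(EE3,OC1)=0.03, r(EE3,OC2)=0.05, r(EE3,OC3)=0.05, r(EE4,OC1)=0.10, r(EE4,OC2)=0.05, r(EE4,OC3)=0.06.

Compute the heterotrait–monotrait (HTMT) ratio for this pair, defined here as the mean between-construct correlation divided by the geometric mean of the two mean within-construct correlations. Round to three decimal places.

0.152

Mean between = 0.96/12 = 0.0800.
Mean within-EE = 3.36/6 = 0.5600; mean within-OC = 1.49/3 = 0.4967.
Geometric mean = √(0.5600 × 0.4967) = 0.5274.
HTMT = 0.0800 / 0.5274 = 0.152.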